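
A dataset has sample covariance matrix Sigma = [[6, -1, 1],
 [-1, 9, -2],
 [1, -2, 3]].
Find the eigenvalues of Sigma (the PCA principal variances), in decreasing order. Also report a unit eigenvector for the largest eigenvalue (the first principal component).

Step 1 — characteristic polynomial p(λ) = det(λI - Sigma) = λ³ - tr·λ² + c_1·λ - det, where tr = trace, c_1 = sum of the principal 2×2 minors, det = det(Sigma):
  tr = 6 + 9 + 3 = 18,
  c_1 = (6·9 - (-1)²) + (6·3 - (1)²) + (9·3 - (-2)²) = 53 + 17 + 23 = 93,
  det = 6·(9·3 - (-2)²) - (-1)·((-1)·3 - (-2)·(1)) + (1)·((-1)·(-2) - 9·(1)) = 6·(23) - (-1)·(-1) + (1)·(-7) = 130.
  So p(λ) = λ³ - 18λ² + 93λ - 130.
Step 2 — look for an integer root (rational root theorem: any rational root is an integer divisor of 130). Testing λ = 10:
  p(10) = 1000 - 1800 + 930 - 130 = 0  ✓
  Dividing out (λ - 10): p(λ) = (λ - 10)(λ² - 8λ + 13).
Step 3 — remaining eigenvalues from the quadratic λ² - 8λ + 13 = 0:
  Δ = 8² - 4·13 = 64 - 52 = 12,  λ = (8 ± √12)/2 = (8 ± 3.4641)/2 ≈ 5.7321 or 2.2679.
  Sorted: λ_1 = 10,  λ_2 = 5.7321,  λ_3 = 2.2679  (check: sum = 18 = tr ✓).

Step 4 — unit eigenvector for λ_1 = 10: v spans the null space of (Sigma - λ_1 I), whose rows are
  r_1 = (-4, -1, 1),  r_2 = (-1, -1, -2),  r_3 = (1, -2, -7).
  v is orthogonal to every row, so take v ∝ r_1 × r_2 = ((-1)·(-2) - (1)·(-1), (1)·(-1) - (-4)·(-2), (-4)·(-1) - (-1)·(-1)) = (3, -9, 3).
  Rescale (divide by 3): u = (1, -3, 1).
  ||u|| = √((1)² + (-3)² + (1)²) = √(11) ≈ 3.3166,  v_1 = u/||u|| ≈ (0.3015, -0.9045, 0.3015) (||v_1|| = 1).

λ_1 = 10,  λ_2 = 5.7321,  λ_3 = 2.2679;  v_1 ≈ (0.3015, -0.9045, 0.3015)


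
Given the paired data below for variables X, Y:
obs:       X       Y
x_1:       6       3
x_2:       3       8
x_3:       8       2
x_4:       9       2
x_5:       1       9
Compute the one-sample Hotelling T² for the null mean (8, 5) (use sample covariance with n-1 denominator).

Step 1 — sample mean vector:
  mean(X) = (6 + 3 + 8 + 9 + 1) / 5 = 27/5 = 5.4
  mean(Y) = (3 + 8 + 2 + 2 + 9) / 5 = 24/5 = 4.8
  x̄ = (5.4, 4.8),  deviation x̄ - mu_0 = (5.4, 4.8) - (8, 5) = (-2.6, -0.2).

Step 2 — sample covariance matrix, S[i,j] = (1/(n-1)) · Σ_k (x_{k,i} - mean_i) · (x_{k,j} - mean_j), divisor n-1 = 4:
  S[X,X] = ((0.6)·(0.6) + (-2.4)·(-2.4) + (2.6)·(2.6) + (3.6)·(3.6) + (-4.4)·(-4.4)) / 4 = 45.2/4 = 11.3
  S[X,Y] = ((0.6)·(-1.8) + (-2.4)·(3.2) + (2.6)·(-2.8) + (3.6)·(-2.8) + (-4.4)·(4.2)) / 4 = -44.6/4 = -11.15
  S[Y,Y] = ((-1.8)·(-1.8) + (3.2)·(3.2) + (-2.8)·(-2.8) + (-2.8)·(-2.8) + (4.2)·(4.2)) / 4 = 46.8/4 = 11.7
  S = [[11.3, -11.15],
 [-11.15, 11.7]].

Step 3 — invert S. det(S) = 11.3·11.7 - (-11.15)² = 7.8875.
  S^{-1} = (1/det) · [[d, -b], [-b, a]] = [[1.4834, 1.4136],
 [1.4136, 1.4326]].

Step 4 — quadratic form (x̄ - mu_0)^T · S^{-1} · (x̄ - mu_0):
  S^{-1} · (x̄ - mu_0) = (-4.1395, -3.962),
  (x̄ - mu_0)^T · [...] = (-2.6)·(-4.1395) + (-0.2)·(-3.962) = 11.555.

Step 5 — scale by n: T² = 5 · 11.555 = 57.775.

T² ≈ 57.775


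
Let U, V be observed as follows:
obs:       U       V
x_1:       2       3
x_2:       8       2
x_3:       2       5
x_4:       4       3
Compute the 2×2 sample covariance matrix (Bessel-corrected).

Step 1 — column means:
  mean(U) = (2 + 8 + 2 + 4) / 4 = 16/4 = 4
  mean(V) = (3 + 2 + 5 + 3) / 4 = 13/4 = 3.25

Step 2 — sample covariance S[i,j] = (1/(n-1)) · Σ_k (x_{k,i} - mean_i) · (x_{k,j} - mean_j), with n-1 = 3.
  S[U,U] = ((-2)·(-2) + (4)·(4) + (-2)·(-2) + (0)·(0)) / 3 = 24/3 = 8
  S[U,V] = ((-2)·(-0.25) + (4)·(-1.25) + (-2)·(1.75) + (0)·(-0.25)) / 3 = -8/3 = -2.6667
  S[V,V] = ((-0.25)·(-0.25) + (-1.25)·(-1.25) + (1.75)·(1.75) + (-0.25)·(-0.25)) / 3 = 4.75/3 = 1.5833

S is symmetric (S[j,i] = S[i,j]). Assembling:

S = [[8, -2.6667],
 [-2.6667, 1.5833]]


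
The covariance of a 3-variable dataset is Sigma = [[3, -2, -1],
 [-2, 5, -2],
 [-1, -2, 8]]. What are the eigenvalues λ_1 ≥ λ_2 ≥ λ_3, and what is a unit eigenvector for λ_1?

Step 1 — characteristic polynomial p(λ) = det(λI - Sigma) = λ³ - tr·λ² + c_1·λ - det, where tr = trace, c_1 = sum of the principal 2×2 minors, det = det(Sigma):
  tr = 3 + 5 + 8 = 16,
  c_1 = (3·5 - (-2)²) + (3·8 - (-1)²) + (5·8 - (-2)²) = 11 + 23 + 36 = 70,
  det = 3·(5·8 - (-2)²) - (-2)·((-2)·8 - (-2)·(-1)) + (-1)·((-2)·(-2) - 5·(-1)) = 3·(36) - (-2)·(-18) + (-1)·(9) = 63.
  So p(λ) = λ³ - 16λ² + 70λ - 63.
Step 2 — look for an integer root (rational root theorem: any rational root is an integer divisor of 63). Testing λ = 9:
  p(9) = 729 - 1296 + 630 - 63 = 0  ✓
  Dividing out (λ - 9): p(λ) = (λ - 9)(λ² - 7λ + 7).
Step 3 — remaining eigenvalues from the quadratic λ² - 7λ + 7 = 0:
  Δ = 7² - 4·7 = 49 - 28 = 21,  λ = (7 ± √21)/2 = (7 ± 4.5826)/2 ≈ 5.7913 or 1.2087.
  Sorted: λ_1 = 9,  λ_2 = 5.7913,  λ_3 = 1.2087  (check: sum = 16 = tr ✓).

Step 4 — unit eigenvector for λ_1 = 9: v spans the null space of (Sigma - λ_1 I), whose rows are
  r_1 = (-6, -2, -1),  r_2 = (-2, -4, -2),  r_3 = (-1, -2, -1).
  v is orthogonal to every row, so take v ∝ r_1 × r_2 = ((-2)·(-2) - (-1)·(-4), (-1)·(-2) - (-6)·(-2), (-6)·(-4) - (-2)·(-2)) = (0, -10, 20).
  Rescale (divide by 10; multiply by -1 so the first nonzero entry is positive): u = (0, 1, -2).
  ||u|| = √((0)² + (1)² + (-2)²) = √(5) ≈ 2.2361,  v_1 = u/||u|| ≈ (0, 0.4472, -0.8944) (||v_1|| = 1).

λ_1 = 9,  λ_2 = 5.7913,  λ_3 = 1.2087;  v_1 ≈ (0, 0.4472, -0.8944)


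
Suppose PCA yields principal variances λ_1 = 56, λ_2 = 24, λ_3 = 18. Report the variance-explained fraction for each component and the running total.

Step 1 — total variance = trace(Sigma) = Σ λ_i = 56 + 24 + 18 = 98.

Step 2 — fraction explained by component i = λ_i / Σ λ:
  PC1: 56/98 = 0.5714
  PC2: 24/98 = 0.2449
  PC3: 18/98 = 0.1837

Step 3 — cumulative fraction after k components = (λ_1 + ... + λ_k) / Σ λ:
  k = 1: 56/98 = 0.5714
  k = 2: (56 + 24)/98 = 80/98 = 0.8163
  k = 3: (56 + 24 + 18)/98 = 98/98 = 1

Summary (fraction, with percent):

explained: PC1 0.5714 (57.14%), PC2 0.2449 (24.49%), PC3 0.1837 (18.37%);  cumulative: 0.5714, 0.8163, 1


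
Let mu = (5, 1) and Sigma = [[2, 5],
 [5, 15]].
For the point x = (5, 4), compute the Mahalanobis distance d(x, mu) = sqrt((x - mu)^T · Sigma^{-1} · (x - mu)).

Step 1 — centre the observation: (x - mu) = (0, 3).

Step 2 — invert Sigma. det(Sigma) = 2·15 - (5)² = 5.
  Sigma^{-1} = (1/det) · [[d, -b], [-b, a]] = [[3, -1],
 [-1, 0.4]].

Step 3 — form the quadratic (x - mu)^T · Sigma^{-1} · (x - mu):
  Sigma^{-1} · (x - mu) = (-3, 1.2).
  (x - mu)^T · [Sigma^{-1} · (x - mu)] = (0)·(-3) + (3)·(1.2) = 3.6.

Step 4 — take square root: d = √(3.6) ≈ 1.8974.

d(x, mu) = √(3.6) ≈ 1.8974


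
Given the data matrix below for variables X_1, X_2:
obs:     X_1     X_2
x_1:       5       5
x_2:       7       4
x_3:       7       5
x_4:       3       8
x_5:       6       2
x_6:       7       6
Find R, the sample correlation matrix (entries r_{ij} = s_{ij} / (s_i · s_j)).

Step 1 — column means:
  mean(X_1) = (5 + 7 + 7 + 3 + 6 + 7) / 6 = 35/6 = 5.8333
  mean(X_2) = (5 + 4 + 5 + 8 + 2 + 6) / 6 = 30/6 = 5

Step 2 — sample variances and covariances s[i,j] = (1/(n-1)) · Σ_k (x_{k,i} - mean_i) · (x_{k,j} - mean_j), with n-1 = 5:
  s[X_1,X_1] = ((-0.8333)·(-0.8333) + (1.1667)·(1.1667) + (1.1667)·(1.1667) + (-2.8333)·(-2.8333) + (0.1667)·(0.1667) + (1.1667)·(1.1667)) / 5 = 12.8333/5 = 2.5667
  s[X_1,X_2] = ((-0.8333)·(0) + (1.1667)·(-1) + (1.1667)·(0) + (-2.8333)·(3) + (0.1667)·(-3) + (1.1667)·(1)) / 5 = -9/5 = -1.8
  s[X_2,X_2] = ((0)·(0) + (-1)·(-1) + (0)·(0) + (3)·(3) + (-3)·(-3) + (1)·(1)) / 5 = 20/5 = 4
  Sample standard deviations s_i = √(s[i,i]):
  s(X_1) = √(2.5667) = 1.6021
  s(X_2) = √(4) = 2

Step 3 — r_{ij} = s_{ij} / (s_i · s_j):
  r[X_1,X_1] = 1 (diagonal).
  r[X_1,X_2] = -1.8 / (1.6021 · 2) = -1.8 / 3.2042 = -0.5618
  r[X_2,X_2] = 1 (diagonal).

R is symmetric with unit diagonal. Assembling:

R = [[1, -0.5618],
 [-0.5618, 1]]


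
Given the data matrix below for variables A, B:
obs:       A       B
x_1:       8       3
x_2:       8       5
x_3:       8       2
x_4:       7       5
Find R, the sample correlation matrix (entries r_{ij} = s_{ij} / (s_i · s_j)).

Step 1 — column means:
  mean(A) = (8 + 8 + 8 + 7) / 4 = 31/4 = 7.75
  mean(B) = (3 + 5 + 2 + 5) / 4 = 15/4 = 3.75

Step 2 — sample variances and covariances s[i,j] = (1/(n-1)) · Σ_k (x_{k,i} - mean_i) · (x_{k,j} - mean_j), with n-1 = 3:
  s[A,A] = ((0.25)·(0.25) + (0.25)·(0.25) + (0.25)·(0.25) + (-0.75)·(-0.75)) / 3 = 0.75/3 = 0.25
  s[A,B] = ((0.25)·(-0.75) + (0.25)·(1.25) + (0.25)·(-1.75) + (-0.75)·(1.25)) / 3 = -1.25/3 = -0.4167
  s[B,B] = ((-0.75)·(-0.75) + (1.25)·(1.25) + (-1.75)·(-1.75) + (1.25)·(1.25)) / 3 = 6.75/3 = 2.25
  Sample standard deviations s_i = √(s[i,i]):
  s(A) = √(0.25) = 0.5
  s(B) = √(2.25) = 1.5

Step 3 — r_{ij} = s_{ij} / (s_i · s_j):
  r[A,A] = 1 (diagonal).
  r[A,B] = -0.4167 / (0.5 · 1.5) = -0.4167 / 0.75 = -0.5556
  r[B,B] = 1 (diagonal).

R is symmetric with unit diagonal. Assembling:

R = [[1, -0.5556],
 [-0.5556, 1]]


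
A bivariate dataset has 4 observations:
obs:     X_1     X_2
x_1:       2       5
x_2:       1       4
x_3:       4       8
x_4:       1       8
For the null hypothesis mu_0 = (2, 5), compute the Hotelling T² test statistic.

Step 1 — sample mean vector:
  mean(X_1) = (2 + 1 + 4 + 1) / 4 = 8/4 = 2
  mean(X_2) = (5 + 4 + 8 + 8) / 4 = 25/4 = 6.25
  x̄ = (2, 6.25),  deviation x̄ - mu_0 = (2, 6.25) - (2, 5) = (0, 1.25).

Step 2 — sample covariance matrix, S[i,j] = (1/(n-1)) · Σ_k (x_{k,i} - mean_i) · (x_{k,j} - mean_j), divisor n-1 = 3:
  S[X_1,X_1] = ((0)·(0) + (-1)·(-1) + (2)·(2) + (-1)·(-1)) / 3 = 6/3 = 2
  S[X_1,X_2] = ((0)·(-1.25) + (-1)·(-2.25) + (2)·(1.75) + (-1)·(1.75)) / 3 = 4/3 = 1.3333
  S[X_2,X_2] = ((-1.25)·(-1.25) + (-2.25)·(-2.25) + (1.75)·(1.75) + (1.75)·(1.75)) / 3 = 12.75/3 = 4.25
  S = [[2, 1.3333],
 [1.3333, 4.25]].

Step 3 — invert S. det(S) = 2·4.25 - (1.3333)² = 6.7222.
  S^{-1} = (1/det) · [[d, -b], [-b, a]] = [[0.6322, -0.1983],
 [-0.1983, 0.2975]].

Step 4 — quadratic form (x̄ - mu_0)^T · S^{-1} · (x̄ - mu_0):
  S^{-1} · (x̄ - mu_0) = (-0.2479, 0.3719),
  (x̄ - mu_0)^T · [...] = (0)·(-0.2479) + (1.25)·(0.3719) = 0.4649.

Step 5 — scale by n: T² = 4 · 0.4649 = 1.8595.

T² ≈ 1.8595


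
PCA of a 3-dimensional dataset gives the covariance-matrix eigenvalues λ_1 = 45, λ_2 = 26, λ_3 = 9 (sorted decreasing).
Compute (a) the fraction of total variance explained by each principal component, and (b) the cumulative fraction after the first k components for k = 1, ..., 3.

Step 1 — total variance = trace(Sigma) = Σ λ_i = 45 + 26 + 9 = 80.

Step 2 — fraction explained by component i = λ_i / Σ λ:
  PC1: 45/80 = 0.5625
  PC2: 26/80 = 0.325
  PC3: 9/80 = 0.1125

Step 3 — cumulative fraction after k components = (λ_1 + ... + λ_k) / Σ λ:
  k = 1: 45/80 = 0.5625
  k = 2: (45 + 26)/80 = 71/80 = 0.8875
  k = 3: (45 + 26 + 9)/80 = 80/80 = 1

Summary (fraction, with percent):

explained: PC1 0.5625 (56.25%), PC2 0.325 (32.5%), PC3 0.1125 (11.25%);  cumulative: 0.5625, 0.8875, 1


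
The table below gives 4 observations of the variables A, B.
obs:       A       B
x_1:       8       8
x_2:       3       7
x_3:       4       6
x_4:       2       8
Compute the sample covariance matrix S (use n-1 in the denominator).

Step 1 — column means:
  mean(A) = (8 + 3 + 4 + 2) / 4 = 17/4 = 4.25
  mean(B) = (8 + 7 + 6 + 8) / 4 = 29/4 = 7.25

Step 2 — sample covariance S[i,j] = (1/(n-1)) · Σ_k (x_{k,i} - mean_i) · (x_{k,j} - mean_j), with n-1 = 3.
  S[A,A] = ((3.75)·(3.75) + (-1.25)·(-1.25) + (-0.25)·(-0.25) + (-2.25)·(-2.25)) / 3 = 20.75/3 = 6.9167
  S[A,B] = ((3.75)·(0.75) + (-1.25)·(-0.25) + (-0.25)·(-1.25) + (-2.25)·(0.75)) / 3 = 1.75/3 = 0.5833
  S[B,B] = ((0.75)·(0.75) + (-0.25)·(-0.25) + (-1.25)·(-1.25) + (0.75)·(0.75)) / 3 = 2.75/3 = 0.9167

S is symmetric (S[j,i] = S[i,j]). Assembling:

S = [[6.9167, 0.5833],
 [0.5833, 0.9167]]


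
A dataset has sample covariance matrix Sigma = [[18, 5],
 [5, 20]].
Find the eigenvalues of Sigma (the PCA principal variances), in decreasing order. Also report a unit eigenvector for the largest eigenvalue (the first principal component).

Step 1 — characteristic polynomial of 2×2 Sigma:
  det(Sigma - λI) = λ² - trace · λ + det = 0.
  trace = 18 + 20 = 38, det = 18·20 - (5)² = 335.
Step 2 — discriminant:
  Δ = trace² - 4·det = 1444 - 1340 = 104.
Step 3 — eigenvalues:
  λ = (trace ± √Δ)/2 = (38 ± 10.198)/2,
  λ_1 = 24.099,  λ_2 = 13.901.

Step 4 — unit eigenvector for λ_1: solve (Sigma - λ_1 I)v = 0. First row:
  (18 - 24.099)·v_x + (5)·v_y = 0, i.e. (-6.099)·v_x + (5)·v_y = 0,
  so v ∝ (b, λ_1 - a) = (5, 6.099) = u.
  ||u|| = √((5)² + (6.099)²) = √(62.198) ≈ 7.8866,
  v_1 = u/||u|| ≈ (0.634, 0.7733) (||v_1|| = 1).

λ_1 = 24.099,  λ_2 = 13.901;  v_1 ≈ (0.634, 0.7733)


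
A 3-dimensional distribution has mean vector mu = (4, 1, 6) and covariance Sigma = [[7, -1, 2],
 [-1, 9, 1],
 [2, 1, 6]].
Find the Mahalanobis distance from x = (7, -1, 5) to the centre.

Step 1 — centre the observation: (x - mu) = (3, -2, -1).

Step 2 — invert Sigma (cofactor / det for 3×3, or solve directly):
  Sigma^{-1} = [[0.1631, 0.0246, -0.0585],
 [0.0246, 0.1169, -0.0277],
 [-0.0585, -0.0277, 0.1908]].

Step 3 — form the quadratic (x - mu)^T · Sigma^{-1} · (x - mu):
  Sigma^{-1} · (x - mu) = (0.4985, -0.1323, -0.3108).
  (x - mu)^T · [Sigma^{-1} · (x - mu)] = (3)·(0.4985) + (-2)·(-0.1323) + (-1)·(-0.3108) = 2.0708.

Step 4 — take square root: d = √(2.0708) ≈ 1.439.

d(x, mu) = √(2.0708) ≈ 1.439


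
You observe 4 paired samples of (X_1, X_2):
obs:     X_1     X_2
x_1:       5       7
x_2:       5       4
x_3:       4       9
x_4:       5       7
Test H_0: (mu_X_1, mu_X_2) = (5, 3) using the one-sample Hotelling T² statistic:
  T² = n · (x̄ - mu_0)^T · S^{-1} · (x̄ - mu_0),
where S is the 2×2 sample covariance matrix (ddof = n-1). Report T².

Step 1 — sample mean vector:
  mean(X_1) = (5 + 5 + 4 + 5) / 4 = 19/4 = 4.75
  mean(X_2) = (7 + 4 + 9 + 7) / 4 = 27/4 = 6.75
  x̄ = (4.75, 6.75),  deviation x̄ - mu_0 = (4.75, 6.75) - (5, 3) = (-0.25, 3.75).

Step 2 — sample covariance matrix, S[i,j] = (1/(n-1)) · Σ_k (x_{k,i} - mean_i) · (x_{k,j} - mean_j), divisor n-1 = 3:
  S[X_1,X_1] = ((0.25)·(0.25) + (0.25)·(0.25) + (-0.75)·(-0.75) + (0.25)·(0.25)) / 3 = 0.75/3 = 0.25
  S[X_1,X_2] = ((0.25)·(0.25) + (0.25)·(-2.75) + (-0.75)·(2.25) + (0.25)·(0.25)) / 3 = -2.25/3 = -0.75
  S[X_2,X_2] = ((0.25)·(0.25) + (-2.75)·(-2.75) + (2.25)·(2.25) + (0.25)·(0.25)) / 3 = 12.75/3 = 4.25
  S = [[0.25, -0.75],
 [-0.75, 4.25]].

Step 3 — invert S. det(S) = 0.25·4.25 - (-0.75)² = 0.5.
  S^{-1} = (1/det) · [[d, -b], [-b, a]] = [[8.5, 1.5],
 [1.5, 0.5]].

Step 4 — quadratic form (x̄ - mu_0)^T · S^{-1} · (x̄ - mu_0):
  S^{-1} · (x̄ - mu_0) = (3.5, 1.5),
  (x̄ - mu_0)^T · [...] = (-0.25)·(3.5) + (3.75)·(1.5) = 4.75.

Step 5 — scale by n: T² = 4 · 4.75 = 19.

T² ≈ 19


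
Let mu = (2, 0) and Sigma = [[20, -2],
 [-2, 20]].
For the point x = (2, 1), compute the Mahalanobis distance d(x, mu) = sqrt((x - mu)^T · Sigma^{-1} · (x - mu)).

Step 1 — centre the observation: (x - mu) = (0, 1).

Step 2 — invert Sigma. det(Sigma) = 20·20 - (-2)² = 396.
  Sigma^{-1} = (1/det) · [[d, -b], [-b, a]] = [[0.0505, 0.0051],
 [0.0051, 0.0505]].

Step 3 — form the quadratic (x - mu)^T · Sigma^{-1} · (x - mu):
  Sigma^{-1} · (x - mu) = (0.0051, 0.0505).
  (x - mu)^T · [Sigma^{-1} · (x - mu)] = (0)·(0.0051) + (1)·(0.0505) = 0.0505.

Step 4 — take square root: d = √(0.0505) ≈ 0.2247.

d(x, mu) = √(0.0505) ≈ 0.2247


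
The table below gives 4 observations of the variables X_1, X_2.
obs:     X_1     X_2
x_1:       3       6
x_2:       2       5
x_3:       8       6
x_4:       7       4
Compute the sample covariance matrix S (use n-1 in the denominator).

Step 1 — column means:
  mean(X_1) = (3 + 2 + 8 + 7) / 4 = 20/4 = 5
  mean(X_2) = (6 + 5 + 6 + 4) / 4 = 21/4 = 5.25

Step 2 — sample covariance S[i,j] = (1/(n-1)) · Σ_k (x_{k,i} - mean_i) · (x_{k,j} - mean_j), with n-1 = 3.
  S[X_1,X_1] = ((-2)·(-2) + (-3)·(-3) + (3)·(3) + (2)·(2)) / 3 = 26/3 = 8.6667
  S[X_1,X_2] = ((-2)·(0.75) + (-3)·(-0.25) + (3)·(0.75) + (2)·(-1.25)) / 3 = -1/3 = -0.3333
  S[X_2,X_2] = ((0.75)·(0.75) + (-0.25)·(-0.25) + (0.75)·(0.75) + (-1.25)·(-1.25)) / 3 = 2.75/3 = 0.9167

S is symmetric (S[j,i] = S[i,j]). Assembling:

S = [[8.6667, -0.3333],
 [-0.3333, 0.9167]]


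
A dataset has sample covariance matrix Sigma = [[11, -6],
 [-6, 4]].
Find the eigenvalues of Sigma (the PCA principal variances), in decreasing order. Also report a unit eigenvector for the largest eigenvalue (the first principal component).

Step 1 — characteristic polynomial of 2×2 Sigma:
  det(Sigma - λI) = λ² - trace · λ + det = 0.
  trace = 11 + 4 = 15, det = 11·4 - (-6)² = 8.
Step 2 — discriminant:
  Δ = trace² - 4·det = 225 - 32 = 193.
Step 3 — eigenvalues:
  λ = (trace ± √Δ)/2 = (15 ± 13.8924)/2,
  λ_1 = 14.4462,  λ_2 = 0.5538.

Step 4 — unit eigenvector for λ_1: solve (Sigma - λ_1 I)v = 0. First row:
  (11 - 14.4462)·v_x + (-6)·v_y = 0, i.e. (-3.4462)·v_x + (-6)·v_y = 0,
  so v ∝ (b, λ_1 - a) = (-6, 3.4462); multiply by -1 so the first entry is positive: u = (6, -3.4462).
  ||u|| = √((6)² + (-3.4462)²) = √(47.8764) ≈ 6.9193,
  v_1 = u/||u|| ≈ (0.8671, -0.4981) (||v_1|| = 1).

λ_1 = 14.4462,  λ_2 = 0.5538;  v_1 ≈ (0.8671, -0.4981)


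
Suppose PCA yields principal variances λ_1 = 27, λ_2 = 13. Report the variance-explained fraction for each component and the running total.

Step 1 — total variance = trace(Sigma) = Σ λ_i = 27 + 13 = 40.

Step 2 — fraction explained by component i = λ_i / Σ λ:
  PC1: 27/40 = 0.675
  PC2: 13/40 = 0.325

Step 3 — cumulative fraction after k components = (λ_1 + ... + λ_k) / Σ λ:
  k = 1: 27/40 = 0.675
  k = 2: (27 + 13)/40 = 40/40 = 1

Summary (fraction, with percent):

explained: PC1 0.675 (67.5%), PC2 0.325 (32.5%);  cumulative: 0.675, 1


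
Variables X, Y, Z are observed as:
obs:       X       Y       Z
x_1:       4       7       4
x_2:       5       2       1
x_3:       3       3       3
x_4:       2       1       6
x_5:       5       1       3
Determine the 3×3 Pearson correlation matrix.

Step 1 — column means:
  mean(X) = (4 + 5 + 3 + 2 + 5) / 5 = 19/5 = 3.8
  mean(Y) = (7 + 2 + 3 + 1 + 1) / 5 = 14/5 = 2.8
  mean(Z) = (4 + 1 + 3 + 6 + 3) / 5 = 17/5 = 3.4

Step 2 — sample variances and covariances s[i,j] = (1/(n-1)) · Σ_k (x_{k,i} - mean_i) · (x_{k,j} - mean_j), with n-1 = 4:
  s[X,X] = ((0.2)·(0.2) + (1.2)·(1.2) + (-0.8)·(-0.8) + (-1.8)·(-1.8) + (1.2)·(1.2)) / 4 = 6.8/4 = 1.7
  s[X,Y] = ((0.2)·(4.2) + (1.2)·(-0.8) + (-0.8)·(0.2) + (-1.8)·(-1.8) + (1.2)·(-1.8)) / 4 = 0.8/4 = 0.2
  s[X,Z] = ((0.2)·(0.6) + (1.2)·(-2.4) + (-0.8)·(-0.4) + (-1.8)·(2.6) + (1.2)·(-0.4)) / 4 = -7.6/4 = -1.9
  s[Y,Y] = ((4.2)·(4.2) + (-0.8)·(-0.8) + (0.2)·(0.2) + (-1.8)·(-1.8) + (-1.8)·(-1.8)) / 4 = 24.8/4 = 6.2
  s[Y,Z] = ((4.2)·(0.6) + (-0.8)·(-2.4) + (0.2)·(-0.4) + (-1.8)·(2.6) + (-1.8)·(-0.4)) / 4 = 0.4/4 = 0.1
  s[Z,Z] = ((0.6)·(0.6) + (-2.4)·(-2.4) + (-0.4)·(-0.4) + (2.6)·(2.6) + (-0.4)·(-0.4)) / 4 = 13.2/4 = 3.3
  Sample standard deviations s_i = √(s[i,i]):
  s(X) = √(1.7) = 1.3038
  s(Y) = √(6.2) = 2.49
  s(Z) = √(3.3) = 1.8166

Step 3 — r_{ij} = s_{ij} / (s_i · s_j):
  r[X,X] = 1 (diagonal).
  r[X,Y] = 0.2 / (1.3038 · 2.49) = 0.2 / 3.2465 = 0.0616
  r[X,Z] = -1.9 / (1.3038 · 1.8166) = -1.9 / 2.3685 = -0.8022
  r[Y,Y] = 1 (diagonal).
  r[Y,Z] = 0.1 / (2.49 · 1.8166) = 0.1 / 4.5233 = 0.0221
  r[Z,Z] = 1 (diagonal).

R is symmetric with unit diagonal. Assembling:

R = [[1, 0.0616, -0.8022],
 [0.0616, 1, 0.0221],
 [-0.8022, 0.0221, 1]]


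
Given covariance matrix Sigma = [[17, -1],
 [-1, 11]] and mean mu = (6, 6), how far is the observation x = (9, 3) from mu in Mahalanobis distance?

Step 1 — centre the observation: (x - mu) = (3, -3).

Step 2 — invert Sigma. det(Sigma) = 17·11 - (-1)² = 186.
  Sigma^{-1} = (1/det) · [[d, -b], [-b, a]] = [[0.0591, 0.0054],
 [0.0054, 0.0914]].

Step 3 — form the quadratic (x - mu)^T · Sigma^{-1} · (x - mu):
  Sigma^{-1} · (x - mu) = (0.1613, -0.2581).
  (x - mu)^T · [Sigma^{-1} · (x - mu)] = (3)·(0.1613) + (-3)·(-0.2581) = 1.2581.

Step 4 — take square root: d = √(1.2581) ≈ 1.1216.

d(x, mu) = √(1.2581) ≈ 1.1216


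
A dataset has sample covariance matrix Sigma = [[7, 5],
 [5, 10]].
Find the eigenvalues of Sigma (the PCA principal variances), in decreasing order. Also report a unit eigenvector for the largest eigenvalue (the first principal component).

Step 1 — characteristic polynomial of 2×2 Sigma:
  det(Sigma - λI) = λ² - trace · λ + det = 0.
  trace = 7 + 10 = 17, det = 7·10 - (5)² = 45.
Step 2 — discriminant:
  Δ = trace² - 4·det = 289 - 180 = 109.
Step 3 — eigenvalues:
  λ = (trace ± √Δ)/2 = (17 ± 10.4403)/2,
  λ_1 = 13.7202,  λ_2 = 3.2798.

Step 4 — unit eigenvector for λ_1: solve (Sigma - λ_1 I)v = 0. First row:
  (7 - 13.7202)·v_x + (5)·v_y = 0, i.e. (-6.7202)·v_x + (5)·v_y = 0,
  so v ∝ (b, λ_1 - a) = (5, 6.7202) = u.
  ||u|| = √((5)² + (6.7202)²) = √(70.1605) ≈ 8.3762,
  v_1 = u/||u|| ≈ (0.5969, 0.8023) (||v_1|| = 1).

λ_1 = 13.7202,  λ_2 = 3.2798;  v_1 ≈ (0.5969, 0.8023)


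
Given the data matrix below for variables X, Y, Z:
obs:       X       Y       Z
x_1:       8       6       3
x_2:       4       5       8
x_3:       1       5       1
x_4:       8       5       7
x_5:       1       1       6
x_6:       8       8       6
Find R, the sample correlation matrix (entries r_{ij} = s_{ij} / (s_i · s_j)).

Step 1 — column means:
  mean(X) = (8 + 4 + 1 + 8 + 1 + 8) / 6 = 30/6 = 5
  mean(Y) = (6 + 5 + 5 + 5 + 1 + 8) / 6 = 30/6 = 5
  mean(Z) = (3 + 8 + 1 + 7 + 6 + 6) / 6 = 31/6 = 5.1667

Step 2 — sample variances and covariances s[i,j] = (1/(n-1)) · Σ_k (x_{k,i} - mean_i) · (x_{k,j} - mean_j), with n-1 = 5:
  s[X,X] = ((3)·(3) + (-1)·(-1) + (-4)·(-4) + (3)·(3) + (-4)·(-4) + (3)·(3)) / 5 = 60/5 = 12
  s[X,Y] = ((3)·(1) + (-1)·(0) + (-4)·(0) + (3)·(0) + (-4)·(-4) + (3)·(3)) / 5 = 28/5 = 5.6
  s[X,Z] = ((3)·(-2.1667) + (-1)·(2.8333) + (-4)·(-4.1667) + (3)·(1.8333) + (-4)·(0.8333) + (3)·(0.8333)) / 5 = 12/5 = 2.4
  s[Y,Y] = ((1)·(1) + (0)·(0) + (0)·(0) + (0)·(0) + (-4)·(-4) + (3)·(3)) / 5 = 26/5 = 5.2
  s[Y,Z] = ((1)·(-2.1667) + (0)·(2.8333) + (0)·(-4.1667) + (0)·(1.8333) + (-4)·(0.8333) + (3)·(0.8333)) / 5 = -3/5 = -0.6
  s[Z,Z] = ((-2.1667)·(-2.1667) + (2.8333)·(2.8333) + (-4.1667)·(-4.1667) + (1.8333)·(1.8333) + (0.8333)·(0.8333) + (0.8333)·(0.8333)) / 5 = 34.8333/5 = 6.9667
  Sample standard deviations s_i = √(s[i,i]):
  s(X) = √(12) = 3.4641
  s(Y) = √(5.2) = 2.2804
  s(Z) = √(6.9667) = 2.6394

Step 3 — r_{ij} = s_{ij} / (s_i · s_j):
  r[X,X] = 1 (diagonal).
  r[X,Y] = 5.6 / (3.4641 · 2.2804) = 5.6 / 7.8994 = 0.7089
  r[X,Z] = 2.4 / (3.4641 · 2.6394) = 2.4 / 9.1433 = 0.2625
  r[Y,Y] = 1 (diagonal).
  r[Y,Z] = -0.6 / (2.2804 · 2.6394) = -0.6 / 6.0189 = -0.0997
  r[Z,Z] = 1 (diagonal).

R is symmetric with unit diagonal. Assembling:

R = [[1, 0.7089, 0.2625],
 [0.7089, 1, -0.0997],
 [0.2625, -0.0997, 1]]


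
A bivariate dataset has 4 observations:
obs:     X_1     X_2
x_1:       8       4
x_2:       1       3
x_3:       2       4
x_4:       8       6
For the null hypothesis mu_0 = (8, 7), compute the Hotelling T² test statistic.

Step 1 — sample mean vector:
  mean(X_1) = (8 + 1 + 2 + 8) / 4 = 19/4 = 4.75
  mean(X_2) = (4 + 3 + 4 + 6) / 4 = 17/4 = 4.25
  x̄ = (4.75, 4.25),  deviation x̄ - mu_0 = (4.75, 4.25) - (8, 7) = (-3.25, -2.75).

Step 2 — sample covariance matrix, S[i,j] = (1/(n-1)) · Σ_k (x_{k,i} - mean_i) · (x_{k,j} - mean_j), divisor n-1 = 3:
  S[X_1,X_1] = ((3.25)·(3.25) + (-3.75)·(-3.75) + (-2.75)·(-2.75) + (3.25)·(3.25)) / 3 = 42.75/3 = 14.25
  S[X_1,X_2] = ((3.25)·(-0.25) + (-3.75)·(-1.25) + (-2.75)·(-0.25) + (3.25)·(1.75)) / 3 = 10.25/3 = 3.4167
  S[X_2,X_2] = ((-0.25)·(-0.25) + (-1.25)·(-1.25) + (-0.25)·(-0.25) + (1.75)·(1.75)) / 3 = 4.75/3 = 1.5833
  S = [[14.25, 3.4167],
 [3.4167, 1.5833]].

Step 3 — invert S. det(S) = 14.25·1.5833 - (3.4167)² = 10.8889.
  S^{-1} = (1/det) · [[d, -b], [-b, a]] = [[0.1454, -0.3138],
 [-0.3138, 1.3087]].

Step 4 — quadratic form (x̄ - mu_0)^T · S^{-1} · (x̄ - mu_0):
  S^{-1} · (x̄ - mu_0) = (0.3903, -2.5791),
  (x̄ - mu_0)^T · [...] = (-3.25)·(0.3903) + (-2.75)·(-2.5791) = 5.824.

Step 5 — scale by n: T² = 4 · 5.824 = 23.2959.

T² ≈ 23.2959


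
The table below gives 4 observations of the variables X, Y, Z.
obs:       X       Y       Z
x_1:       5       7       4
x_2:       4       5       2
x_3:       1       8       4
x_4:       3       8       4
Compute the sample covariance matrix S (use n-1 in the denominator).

Step 1 — column means:
  mean(X) = (5 + 4 + 1 + 3) / 4 = 13/4 = 3.25
  mean(Y) = (7 + 5 + 8 + 8) / 4 = 28/4 = 7
  mean(Z) = (4 + 2 + 4 + 4) / 4 = 14/4 = 3.5

Step 2 — sample covariance S[i,j] = (1/(n-1)) · Σ_k (x_{k,i} - mean_i) · (x_{k,j} - mean_j), with n-1 = 3.
  S[X,X] = ((1.75)·(1.75) + (0.75)·(0.75) + (-2.25)·(-2.25) + (-0.25)·(-0.25)) / 3 = 8.75/3 = 2.9167
  S[X,Y] = ((1.75)·(0) + (0.75)·(-2) + (-2.25)·(1) + (-0.25)·(1)) / 3 = -4/3 = -1.3333
  S[X,Z] = ((1.75)·(0.5) + (0.75)·(-1.5) + (-2.25)·(0.5) + (-0.25)·(0.5)) / 3 = -1.5/3 = -0.5
  S[Y,Y] = ((0)·(0) + (-2)·(-2) + (1)·(1) + (1)·(1)) / 3 = 6/3 = 2
  S[Y,Z] = ((0)·(0.5) + (-2)·(-1.5) + (1)·(0.5) + (1)·(0.5)) / 3 = 4/3 = 1.3333
  S[Z,Z] = ((0.5)·(0.5) + (-1.5)·(-1.5) + (0.5)·(0.5) + (0.5)·(0.5)) / 3 = 3/3 = 1

S is symmetric (S[j,i] = S[i,j]). Assembling:

S = [[2.9167, -1.3333, -0.5],
 [-1.3333, 2, 1.3333],
 [-0.5, 1.3333, 1]]


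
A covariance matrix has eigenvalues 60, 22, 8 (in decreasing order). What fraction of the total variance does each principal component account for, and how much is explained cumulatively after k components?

Step 1 — total variance = trace(Sigma) = Σ λ_i = 60 + 22 + 8 = 90.

Step 2 — fraction explained by component i = λ_i / Σ λ:
  PC1: 60/90 = 0.6667
  PC2: 22/90 = 0.2444
  PC3: 8/90 = 0.0889

Step 3 — cumulative fraction after k components = (λ_1 + ... + λ_k) / Σ λ:
  k = 1: 60/90 = 0.6667
  k = 2: (60 + 22)/90 = 82/90 = 0.9111
  k = 3: (60 + 22 + 8)/90 = 90/90 = 1

Summary (fraction, with percent):

explained: PC1 0.6667 (66.67%), PC2 0.2444 (24.44%), PC3 0.0889 (8.89%);  cumulative: 0.6667, 0.9111, 1


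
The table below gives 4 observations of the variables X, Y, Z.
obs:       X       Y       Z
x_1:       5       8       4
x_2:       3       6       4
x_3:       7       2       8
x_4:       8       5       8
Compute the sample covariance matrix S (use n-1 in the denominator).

Step 1 — column means:
  mean(X) = (5 + 3 + 7 + 8) / 4 = 23/4 = 5.75
  mean(Y) = (8 + 6 + 2 + 5) / 4 = 21/4 = 5.25
  mean(Z) = (4 + 4 + 8 + 8) / 4 = 24/4 = 6

Step 2 — sample covariance S[i,j] = (1/(n-1)) · Σ_k (x_{k,i} - mean_i) · (x_{k,j} - mean_j), with n-1 = 3.
  S[X,X] = ((-0.75)·(-0.75) + (-2.75)·(-2.75) + (1.25)·(1.25) + (2.25)·(2.25)) / 3 = 14.75/3 = 4.9167
  S[X,Y] = ((-0.75)·(2.75) + (-2.75)·(0.75) + (1.25)·(-3.25) + (2.25)·(-0.25)) / 3 = -8.75/3 = -2.9167
  S[X,Z] = ((-0.75)·(-2) + (-2.75)·(-2) + (1.25)·(2) + (2.25)·(2)) / 3 = 14/3 = 4.6667
  S[Y,Y] = ((2.75)·(2.75) + (0.75)·(0.75) + (-3.25)·(-3.25) + (-0.25)·(-0.25)) / 3 = 18.75/3 = 6.25
  S[Y,Z] = ((2.75)·(-2) + (0.75)·(-2) + (-3.25)·(2) + (-0.25)·(2)) / 3 = -14/3 = -4.6667
  S[Z,Z] = ((-2)·(-2) + (-2)·(-2) + (2)·(2) + (2)·(2)) / 3 = 16/3 = 5.3333

S is symmetric (S[j,i] = S[i,j]). Assembling:

S = [[4.9167, -2.9167, 4.6667],
 [-2.9167, 6.25, -4.6667],
 [4.6667, -4.6667, 5.3333]]


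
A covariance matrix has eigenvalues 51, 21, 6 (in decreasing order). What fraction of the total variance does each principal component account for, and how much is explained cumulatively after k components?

Step 1 — total variance = trace(Sigma) = Σ λ_i = 51 + 21 + 6 = 78.

Step 2 — fraction explained by component i = λ_i / Σ λ:
  PC1: 51/78 = 0.6538
  PC2: 21/78 = 0.2692
  PC3: 6/78 = 0.0769

Step 3 — cumulative fraction after k components = (λ_1 + ... + λ_k) / Σ λ:
  k = 1: 51/78 = 0.6538
  k = 2: (51 + 21)/78 = 72/78 = 0.9231
  k = 3: (51 + 21 + 6)/78 = 78/78 = 1

Summary (fraction, with percent):

explained: PC1 0.6538 (65.38%), PC2 0.2692 (26.92%), PC3 0.0769 (7.69%);  cumulative: 0.6538, 0.9231, 1


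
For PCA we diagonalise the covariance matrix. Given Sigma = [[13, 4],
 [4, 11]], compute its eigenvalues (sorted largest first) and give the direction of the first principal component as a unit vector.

Step 1 — characteristic polynomial of 2×2 Sigma:
  det(Sigma - λI) = λ² - trace · λ + det = 0.
  trace = 13 + 11 = 24, det = 13·11 - (4)² = 127.
Step 2 — discriminant:
  Δ = trace² - 4·det = 576 - 508 = 68.
Step 3 — eigenvalues:
  λ = (trace ± √Δ)/2 = (24 ± 8.2462)/2,
  λ_1 = 16.1231,  λ_2 = 7.8769.

Step 4 — unit eigenvector for λ_1: solve (Sigma - λ_1 I)v = 0. First row:
  (13 - 16.1231)·v_x + (4)·v_y = 0, i.e. (-3.1231)·v_x + (4)·v_y = 0,
  so v ∝ (b, λ_1 - a) = (4, 3.1231) = u.
  ||u|| = √((4)² + (3.1231)²) = √(25.7538) ≈ 5.0748,
  v_1 = u/||u|| ≈ (0.7882, 0.6154) (||v_1|| = 1).

λ_1 = 16.1231,  λ_2 = 7.8769;  v_1 ≈ (0.7882, 0.6154)


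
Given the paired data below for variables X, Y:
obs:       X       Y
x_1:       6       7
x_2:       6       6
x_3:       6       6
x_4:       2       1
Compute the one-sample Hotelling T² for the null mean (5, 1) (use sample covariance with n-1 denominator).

Step 1 — sample mean vector:
  mean(X) = (6 + 6 + 6 + 2) / 4 = 20/4 = 5
  mean(Y) = (7 + 6 + 6 + 1) / 4 = 20/4 = 5
  x̄ = (5, 5),  deviation x̄ - mu_0 = (5, 5) - (5, 1) = (0, 4).

Step 2 — sample covariance matrix, S[i,j] = (1/(n-1)) · Σ_k (x_{k,i} - mean_i) · (x_{k,j} - mean_j), divisor n-1 = 3:
  S[X,X] = ((1)·(1) + (1)·(1) + (1)·(1) + (-3)·(-3)) / 3 = 12/3 = 4
  S[X,Y] = ((1)·(2) + (1)·(1) + (1)·(1) + (-3)·(-4)) / 3 = 16/3 = 5.3333
  S[Y,Y] = ((2)·(2) + (1)·(1) + (1)·(1) + (-4)·(-4)) / 3 = 22/3 = 7.3333
  S = [[4, 5.3333],
 [5.3333, 7.3333]].

Step 3 — invert S. det(S) = 4·7.3333 - (5.3333)² = 0.8889.
  S^{-1} = (1/det) · [[d, -b], [-b, a]] = [[8.25, -6],
 [-6, 4.5]].

Step 4 — quadratic form (x̄ - mu_0)^T · S^{-1} · (x̄ - mu_0):
  S^{-1} · (x̄ - mu_0) = (-24, 18),
  (x̄ - mu_0)^T · [...] = (0)·(-24) + (4)·(18) = 72.

Step 5 — scale by n: T² = 4 · 72 = 288.

T² ≈ 288


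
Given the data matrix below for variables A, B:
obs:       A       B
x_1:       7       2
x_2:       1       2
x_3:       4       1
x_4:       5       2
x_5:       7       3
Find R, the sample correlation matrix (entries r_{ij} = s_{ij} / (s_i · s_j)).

Step 1 — column means:
  mean(A) = (7 + 1 + 4 + 5 + 7) / 5 = 24/5 = 4.8
  mean(B) = (2 + 2 + 1 + 2 + 3) / 5 = 10/5 = 2

Step 2 — sample variances and covariances s[i,j] = (1/(n-1)) · Σ_k (x_{k,i} - mean_i) · (x_{k,j} - mean_j), with n-1 = 4:
  s[A,A] = ((2.2)·(2.2) + (-3.8)·(-3.8) + (-0.8)·(-0.8) + (0.2)·(0.2) + (2.2)·(2.2)) / 4 = 24.8/4 = 6.2
  s[A,B] = ((2.2)·(0) + (-3.8)·(0) + (-0.8)·(-1) + (0.2)·(0) + (2.2)·(1)) / 4 = 3/4 = 0.75
  s[B,B] = ((0)·(0) + (0)·(0) + (-1)·(-1) + (0)·(0) + (1)·(1)) / 4 = 2/4 = 0.5
  Sample standard deviations s_i = √(s[i,i]):
  s(A) = √(6.2) = 2.49
  s(B) = √(0.5) = 0.7071

Step 3 — r_{ij} = s_{ij} / (s_i · s_j):
  r[A,A] = 1 (diagonal).
  r[A,B] = 0.75 / (2.49 · 0.7071) = 0.75 / 1.7607 = 0.426
  r[B,B] = 1 (diagonal).

R is symmetric with unit diagonal. Assembling:

R = [[1, 0.426],
 [0.426, 1]]


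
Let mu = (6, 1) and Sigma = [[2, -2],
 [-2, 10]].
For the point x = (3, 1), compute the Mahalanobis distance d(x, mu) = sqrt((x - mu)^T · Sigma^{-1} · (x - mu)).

Step 1 — centre the observation: (x - mu) = (-3, 0).

Step 2 — invert Sigma. det(Sigma) = 2·10 - (-2)² = 16.
  Sigma^{-1} = (1/det) · [[d, -b], [-b, a]] = [[0.625, 0.125],
 [0.125, 0.125]].

Step 3 — form the quadratic (x - mu)^T · Sigma^{-1} · (x - mu):
  Sigma^{-1} · (x - mu) = (-1.875, -0.375).
  (x - mu)^T · [Sigma^{-1} · (x - mu)] = (-3)·(-1.875) + (0)·(-0.375) = 5.625.

Step 4 — take square root: d = √(5.625) ≈ 2.3717.

d(x, mu) = √(5.625) ≈ 2.3717


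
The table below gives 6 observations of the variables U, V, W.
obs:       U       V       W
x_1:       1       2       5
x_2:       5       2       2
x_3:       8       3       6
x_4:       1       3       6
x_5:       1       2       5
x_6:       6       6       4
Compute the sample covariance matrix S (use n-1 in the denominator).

Step 1 — column means:
  mean(U) = (1 + 5 + 8 + 1 + 1 + 6) / 6 = 22/6 = 3.6667
  mean(V) = (2 + 2 + 3 + 3 + 2 + 6) / 6 = 18/6 = 3
  mean(W) = (5 + 2 + 6 + 6 + 5 + 4) / 6 = 28/6 = 4.6667

Step 2 — sample covariance S[i,j] = (1/(n-1)) · Σ_k (x_{k,i} - mean_i) · (x_{k,j} - mean_j), with n-1 = 5.
  S[U,U] = ((-2.6667)·(-2.6667) + (1.3333)·(1.3333) + (4.3333)·(4.3333) + (-2.6667)·(-2.6667) + (-2.6667)·(-2.6667) + (2.3333)·(2.3333)) / 5 = 47.3333/5 = 9.4667
  S[U,V] = ((-2.6667)·(-1) + (1.3333)·(-1) + (4.3333)·(0) + (-2.6667)·(0) + (-2.6667)·(-1) + (2.3333)·(3)) / 5 = 11/5 = 2.2
  S[U,W] = ((-2.6667)·(0.3333) + (1.3333)·(-2.6667) + (4.3333)·(1.3333) + (-2.6667)·(1.3333) + (-2.6667)·(0.3333) + (2.3333)·(-0.6667)) / 5 = -4.6667/5 = -0.9333
  S[V,V] = ((-1)·(-1) + (-1)·(-1) + (0)·(0) + (0)·(0) + (-1)·(-1) + (3)·(3)) / 5 = 12/5 = 2.4
  S[V,W] = ((-1)·(0.3333) + (-1)·(-2.6667) + (0)·(1.3333) + (0)·(1.3333) + (-1)·(0.3333) + (3)·(-0.6667)) / 5 = 0/5 = 0
  S[W,W] = ((0.3333)·(0.3333) + (-2.6667)·(-2.6667) + (1.3333)·(1.3333) + (1.3333)·(1.3333) + (0.3333)·(0.3333) + (-0.6667)·(-0.6667)) / 5 = 11.3333/5 = 2.2667

S is symmetric (S[j,i] = S[i,j]). Assembling:

S = [[9.4667, 2.2, -0.9333],
 [2.2, 2.4, 0],
 [-0.9333, 0, 2.2667]]


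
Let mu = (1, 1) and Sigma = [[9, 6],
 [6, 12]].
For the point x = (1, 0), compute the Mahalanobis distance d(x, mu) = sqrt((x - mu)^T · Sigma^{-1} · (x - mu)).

Step 1 — centre the observation: (x - mu) = (0, -1).

Step 2 — invert Sigma. det(Sigma) = 9·12 - (6)² = 72.
  Sigma^{-1} = (1/det) · [[d, -b], [-b, a]] = [[0.1667, -0.0833],
 [-0.0833, 0.125]].

Step 3 — form the quadratic (x - mu)^T · Sigma^{-1} · (x - mu):
  Sigma^{-1} · (x - mu) = (0.0833, -0.125).
  (x - mu)^T · [Sigma^{-1} · (x - mu)] = (0)·(0.0833) + (-1)·(-0.125) = 0.125.

Step 4 — take square root: d = √(0.125) ≈ 0.3536.

d(x, mu) = √(0.125) ≈ 0.3536


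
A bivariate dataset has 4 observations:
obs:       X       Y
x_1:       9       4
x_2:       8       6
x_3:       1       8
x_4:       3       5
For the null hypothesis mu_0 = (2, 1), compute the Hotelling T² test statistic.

Step 1 — sample mean vector:
  mean(X) = (9 + 8 + 1 + 3) / 4 = 21/4 = 5.25
  mean(Y) = (4 + 6 + 8 + 5) / 4 = 23/4 = 5.75
  x̄ = (5.25, 5.75),  deviation x̄ - mu_0 = (5.25, 5.75) - (2, 1) = (3.25, 4.75).

Step 2 — sample covariance matrix, S[i,j] = (1/(n-1)) · Σ_k (x_{k,i} - mean_i) · (x_{k,j} - mean_j), divisor n-1 = 3:
  S[X,X] = ((3.75)·(3.75) + (2.75)·(2.75) + (-4.25)·(-4.25) + (-2.25)·(-2.25)) / 3 = 44.75/3 = 14.9167
  S[X,Y] = ((3.75)·(-1.75) + (2.75)·(0.25) + (-4.25)·(2.25) + (-2.25)·(-0.75)) / 3 = -13.75/3 = -4.5833
  S[Y,Y] = ((-1.75)·(-1.75) + (0.25)·(0.25) + (2.25)·(2.25) + (-0.75)·(-0.75)) / 3 = 8.75/3 = 2.9167
  S = [[14.9167, -4.5833],
 [-4.5833, 2.9167]].

Step 3 — invert S. det(S) = 14.9167·2.9167 - (-4.5833)² = 22.5.
  S^{-1} = (1/det) · [[d, -b], [-b, a]] = [[0.1296, 0.2037],
 [0.2037, 0.663]].

Step 4 — quadratic form (x̄ - mu_0)^T · S^{-1} · (x̄ - mu_0):
  S^{-1} · (x̄ - mu_0) = (1.3889, 3.8111),
  (x̄ - mu_0)^T · [...] = (3.25)·(1.3889) + (4.75)·(3.8111) = 22.6167.

Step 5 — scale by n: T² = 4 · 22.6167 = 90.4667.

T² ≈ 90.4667


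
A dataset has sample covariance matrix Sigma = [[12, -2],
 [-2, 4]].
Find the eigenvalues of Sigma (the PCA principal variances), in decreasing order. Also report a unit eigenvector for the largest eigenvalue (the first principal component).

Step 1 — characteristic polynomial of 2×2 Sigma:
  det(Sigma - λI) = λ² - trace · λ + det = 0.
  trace = 12 + 4 = 16, det = 12·4 - (-2)² = 44.
Step 2 — discriminant:
  Δ = trace² - 4·det = 256 - 176 = 80.
Step 3 — eigenvalues:
  λ = (trace ± √Δ)/2 = (16 ± 8.9443)/2,
  λ_1 = 12.4721,  λ_2 = 3.5279.

Step 4 — unit eigenvector for λ_1: solve (Sigma - λ_1 I)v = 0. First row:
  (12 - 12.4721)·v_x + (-2)·v_y = 0, i.e. (-0.4721)·v_x + (-2)·v_y = 0,
  so v ∝ (b, λ_1 - a) = (-2, 0.4721); multiply by -1 so the first entry is positive: u = (2, -0.4721).
  ||u|| = √((2)² + (-0.4721)²) = √(4.2229) ≈ 2.055,
  v_1 = u/||u|| ≈ (0.9732, -0.2298) (||v_1|| = 1).

λ_1 = 12.4721,  λ_2 = 3.5279;  v_1 ≈ (0.9732, -0.2298)


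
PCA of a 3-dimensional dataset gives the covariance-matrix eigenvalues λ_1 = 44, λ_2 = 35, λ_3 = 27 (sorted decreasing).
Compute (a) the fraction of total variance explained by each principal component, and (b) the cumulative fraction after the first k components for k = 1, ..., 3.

Step 1 — total variance = trace(Sigma) = Σ λ_i = 44 + 35 + 27 = 106.

Step 2 — fraction explained by component i = λ_i / Σ λ:
  PC1: 44/106 = 0.4151
  PC2: 35/106 = 0.3302
  PC3: 27/106 = 0.2547

Step 3 — cumulative fraction after k components = (λ_1 + ... + λ_k) / Σ λ:
  k = 1: 44/106 = 0.4151
  k = 2: (44 + 35)/106 = 79/106 = 0.7453
  k = 3: (44 + 35 + 27)/106 = 106/106 = 1

Summary (fraction, with percent):

explained: PC1 0.4151 (41.51%), PC2 0.3302 (33.02%), PC3 0.2547 (25.47%);  cumulative: 0.4151, 0.7453, 1


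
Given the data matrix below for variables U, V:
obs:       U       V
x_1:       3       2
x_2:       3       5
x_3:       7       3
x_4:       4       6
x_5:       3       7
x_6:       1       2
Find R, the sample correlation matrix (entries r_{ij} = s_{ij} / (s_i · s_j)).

Step 1 — column means:
  mean(U) = (3 + 3 + 7 + 4 + 3 + 1) / 6 = 21/6 = 3.5
  mean(V) = (2 + 5 + 3 + 6 + 7 + 2) / 6 = 25/6 = 4.1667

Step 2 — sample variances and covariances s[i,j] = (1/(n-1)) · Σ_k (x_{k,i} - mean_i) · (x_{k,j} - mean_j), with n-1 = 5:
  s[U,U] = ((-0.5)·(-0.5) + (-0.5)·(-0.5) + (3.5)·(3.5) + (0.5)·(0.5) + (-0.5)·(-0.5) + (-2.5)·(-2.5)) / 5 = 19.5/5 = 3.9
  s[U,V] = ((-0.5)·(-2.1667) + (-0.5)·(0.8333) + (3.5)·(-1.1667) + (0.5)·(1.8333) + (-0.5)·(2.8333) + (-2.5)·(-2.1667)) / 5 = 1.5/5 = 0.3
  s[V,V] = ((-2.1667)·(-2.1667) + (0.8333)·(0.8333) + (-1.1667)·(-1.1667) + (1.8333)·(1.8333) + (2.8333)·(2.8333) + (-2.1667)·(-2.1667)) / 5 = 22.8333/5 = 4.5667
  Sample standard deviations s_i = √(s[i,i]):
  s(U) = √(3.9) = 1.9748
  s(V) = √(4.5667) = 2.137

Step 3 — r_{ij} = s_{ij} / (s_i · s_j):
  r[U,U] = 1 (diagonal).
  r[U,V] = 0.3 / (1.9748 · 2.137) = 0.3 / 4.2202 = 0.0711
  r[V,V] = 1 (diagonal).

R is symmetric with unit diagonal. Assembling:

R = [[1, 0.0711],
 [0.0711, 1]]


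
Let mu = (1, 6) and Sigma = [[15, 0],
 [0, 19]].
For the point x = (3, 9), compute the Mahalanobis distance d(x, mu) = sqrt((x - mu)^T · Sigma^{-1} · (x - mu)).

Step 1 — centre the observation: (x - mu) = (2, 3).

Step 2 — invert Sigma. det(Sigma) = 15·19 - (0)² = 285.
  Sigma^{-1} = (1/det) · [[d, -b], [-b, a]] = [[0.0667, 0],
 [0, 0.0526]].

Step 3 — form the quadratic (x - mu)^T · Sigma^{-1} · (x - mu):
  Sigma^{-1} · (x - mu) = (0.1333, 0.1579).
  (x - mu)^T · [Sigma^{-1} · (x - mu)] = (2)·(0.1333) + (3)·(0.1579) = 0.7404.

Step 4 — take square root: d = √(0.7404) ≈ 0.8604.

d(x, mu) = √(0.7404) ≈ 0.8604


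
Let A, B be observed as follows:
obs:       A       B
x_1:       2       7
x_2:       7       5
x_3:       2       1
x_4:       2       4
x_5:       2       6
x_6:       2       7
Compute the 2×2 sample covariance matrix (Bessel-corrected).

Step 1 — column means:
  mean(A) = (2 + 7 + 2 + 2 + 2 + 2) / 6 = 17/6 = 2.8333
  mean(B) = (7 + 5 + 1 + 4 + 6 + 7) / 6 = 30/6 = 5

Step 2 — sample covariance S[i,j] = (1/(n-1)) · Σ_k (x_{k,i} - mean_i) · (x_{k,j} - mean_j), with n-1 = 5.
  S[A,A] = ((-0.8333)·(-0.8333) + (4.1667)·(4.1667) + (-0.8333)·(-0.8333) + (-0.8333)·(-0.8333) + (-0.8333)·(-0.8333) + (-0.8333)·(-0.8333)) / 5 = 20.8333/5 = 4.1667
  S[A,B] = ((-0.8333)·(2) + (4.1667)·(0) + (-0.8333)·(-4) + (-0.8333)·(-1) + (-0.8333)·(1) + (-0.8333)·(2)) / 5 = 0/5 = 0
  S[B,B] = ((2)·(2) + (0)·(0) + (-4)·(-4) + (-1)·(-1) + (1)·(1) + (2)·(2)) / 5 = 26/5 = 5.2

S is symmetric (S[j,i] = S[i,j]). Assembling:

S = [[4.1667, 0],
 [0, 5.2]]
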